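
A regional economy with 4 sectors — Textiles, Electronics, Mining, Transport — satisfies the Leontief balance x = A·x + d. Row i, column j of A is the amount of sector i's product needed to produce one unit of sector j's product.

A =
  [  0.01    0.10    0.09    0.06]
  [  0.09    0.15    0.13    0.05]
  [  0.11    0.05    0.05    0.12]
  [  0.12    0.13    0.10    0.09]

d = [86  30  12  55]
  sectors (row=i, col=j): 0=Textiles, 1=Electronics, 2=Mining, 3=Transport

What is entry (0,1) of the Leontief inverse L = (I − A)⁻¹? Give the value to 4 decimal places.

Form M = I − A:
  [  0.99   -0.10   -0.09   -0.06]
  [ -0.09    0.85   -0.13   -0.05]
  [ -0.11   -0.05    0.95   -0.12]
  [ -0.12   -0.13   -0.10    0.91]
Leontief inverse L = M⁻¹:
  [  1.0491    0.1454    0.1292    0.0942]
  [  0.1445    1.2203    0.1914    0.1018]
  [  0.1513    0.1070    1.0985    0.1607]
  [  0.1756    0.2053    0.1651    1.1435]
Total output x = L · d:
  x_0 = 1.0491·86 + 0.1454·30 + 0.1292·12 + 0.0942·55 = 101.3166
  x_1 = 0.1445·86 + 1.2203·30 + 0.1914·12 + 0.1018·55 = 56.9371
  x_2 = 0.1513·86 + 0.1070·30 + 1.0985·12 + 0.1607·55 = 38.2400
  x_3 = 0.1756·86 + 0.2053·30 + 0.1651·12 + 1.1435·55 = 86.1361

L[0,1] = 0.1454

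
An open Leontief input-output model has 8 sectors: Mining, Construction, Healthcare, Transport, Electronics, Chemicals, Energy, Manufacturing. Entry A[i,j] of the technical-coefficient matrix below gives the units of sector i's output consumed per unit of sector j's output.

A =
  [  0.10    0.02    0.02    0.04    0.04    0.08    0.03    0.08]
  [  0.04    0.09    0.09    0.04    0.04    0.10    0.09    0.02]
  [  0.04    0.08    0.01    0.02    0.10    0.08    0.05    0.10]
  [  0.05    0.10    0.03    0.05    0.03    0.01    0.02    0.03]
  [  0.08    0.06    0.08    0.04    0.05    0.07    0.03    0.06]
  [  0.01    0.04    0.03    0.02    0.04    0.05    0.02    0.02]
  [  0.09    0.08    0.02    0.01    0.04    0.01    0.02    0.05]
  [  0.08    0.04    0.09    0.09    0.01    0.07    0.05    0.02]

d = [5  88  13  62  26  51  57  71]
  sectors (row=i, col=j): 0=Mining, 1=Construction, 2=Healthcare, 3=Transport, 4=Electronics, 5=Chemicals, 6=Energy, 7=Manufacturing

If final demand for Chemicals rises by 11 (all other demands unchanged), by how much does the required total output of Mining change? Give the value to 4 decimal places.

1.3279

Form M = I − A:
  [  0.90   -0.02   -0.02   -0.04   -0.04   -0.08   -0.03   -0.08]
  [ -0.04    0.91   -0.09   -0.04   -0.04   -0.10   -0.09   -0.02]
  [ -0.04   -0.08    0.99   -0.02   -0.10   -0.08   -0.05   -0.10]
  [ -0.05   -0.10   -0.03    0.95   -0.03   -0.01   -0.02   -0.03]
  [ -0.08   -0.06   -0.08   -0.04    0.95   -0.07   -0.03   -0.06]
  [ -0.01   -0.04   -0.03   -0.02   -0.04    0.95   -0.02   -0.02]
  [ -0.09   -0.08   -0.02   -0.01   -0.04   -0.01    0.98   -0.05]
  [ -0.08   -0.04   -0.09   -0.09   -0.01   -0.07   -0.05    0.98]
Leontief inverse L = M⁻¹:
  [  1.1422    0.0563    0.0505    0.0679    0.0665    0.1207    0.0543    0.1109]
  [  0.0868    1.1449    0.1268    0.0680    0.0796    0.1508    0.1242    0.0598]
  [  0.0889    0.1281    1.0536    0.0532    0.1321    0.1307    0.0829    0.1340]
  [  0.0829    0.1367    0.0582    1.0720    0.0537    0.0460    0.0453    0.0549]
  [  0.1266    0.1074    0.1160    0.0705    1.0856    0.1204    0.0618    0.0986]
  [  0.0308    0.0644    0.0488    0.0339    0.0573    1.0738    0.0356    0.0371]
  [  0.1264    0.1121    0.0484    0.0330    0.0630    0.0482    1.0445    0.0767]
  [  0.1225    0.0871    0.1185    0.1165    0.0441    0.1126    0.0777    1.0568]
Total output x = L · d:
  x_0 = 1.1422·5 + 0.0563·88 + 0.0505·13 + 0.0679·62 + 0.0665·26 + 0.1207·51 + 0.0543·57 + 0.1109·71 = 34.3894
  x_1 = 0.0868·5 + 1.1449·88 + 0.1268·13 + 0.0680·62 + 0.0796·26 + 0.1508·51 + 0.1242·57 + 0.0598·71 = 128.1296
  x_2 = 0.0889·5 + 0.1281·88 + 1.0536·13 + 0.0532·62 + 0.1321·26 + 0.1307·51 + 0.0829·57 + 0.1340·71 = 53.0498
  x_3 = 0.0829·5 + 0.1367·88 + 0.0582·13 + 1.0720·62 + 0.0537·26 + 0.0460·51 + 0.0453·57 + 0.0549·71 = 89.8854
  x_4 = 0.1266·5 + 0.1074·88 + 0.1160·13 + 0.0705·62 + 1.0856·26 + 0.1204·51 + 0.0618·57 + 0.0986·71 = 60.8557
  x_5 = 0.0308·5 + 0.0644·88 + 0.0488·13 + 0.0339·62 + 0.0573·26 + 1.0738·51 + 0.0356·57 + 0.0371·71 = 69.4793
  x_6 = 0.1264·5 + 0.1121·88 + 0.0484·13 + 0.0330·62 + 0.0630·26 + 0.0482·51 + 1.0445·57 + 0.0767·71 = 82.2489
  x_7 = 0.1225·5 + 0.0871·88 + 0.1185·13 + 0.1165·62 + 0.0441·26 + 0.1126·51 + 0.0777·57 + 1.0568·71 = 103.3929
Δx_0 = L[0,5] · Δd_5 = 0.1207 · 11 = 1.3279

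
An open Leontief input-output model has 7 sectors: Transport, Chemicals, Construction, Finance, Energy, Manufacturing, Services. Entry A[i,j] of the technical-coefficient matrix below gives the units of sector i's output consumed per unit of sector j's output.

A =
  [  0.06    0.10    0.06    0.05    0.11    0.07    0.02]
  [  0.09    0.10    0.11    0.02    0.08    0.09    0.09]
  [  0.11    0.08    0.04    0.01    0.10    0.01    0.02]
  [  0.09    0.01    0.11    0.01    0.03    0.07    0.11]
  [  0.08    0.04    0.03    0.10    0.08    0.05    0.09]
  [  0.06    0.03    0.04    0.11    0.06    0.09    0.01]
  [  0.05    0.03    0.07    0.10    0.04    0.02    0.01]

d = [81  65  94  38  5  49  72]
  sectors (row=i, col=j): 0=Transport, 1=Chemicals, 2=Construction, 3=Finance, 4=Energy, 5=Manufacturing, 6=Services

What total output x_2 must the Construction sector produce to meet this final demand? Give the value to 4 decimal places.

Form M = I − A:
  [  0.94   -0.10   -0.06   -0.05   -0.11   -0.07   -0.02]
  [ -0.09    0.90   -0.11   -0.02   -0.08   -0.09   -0.09]
  [ -0.11   -0.08    0.96   -0.01   -0.10   -0.01   -0.02]
  [ -0.09   -0.01   -0.11    0.99   -0.03   -0.07   -0.11]
  [ -0.08   -0.04   -0.03   -0.10    0.92   -0.05   -0.09]
  [ -0.06   -0.03   -0.04   -0.11   -0.06    0.91   -0.01]
  [ -0.05   -0.03   -0.07   -0.10   -0.04   -0.02    0.99]
Leontief inverse L = M⁻¹:
  [  1.1273    0.1506    0.1144    0.0990    0.1744    0.1215    0.0669]
  [  0.1696    1.1629    0.1742    0.0802    0.1586    0.1479    0.1375]
  [  0.1628    0.1254    1.0829    0.0487    0.1554    0.0504    0.0566]
  [  0.1454    0.0534    0.1532    1.0545    0.0860    0.1070    0.1370]
  [  0.1422    0.0832    0.0848    0.1488    1.1374    0.0970    0.1331]
  [  0.1151    0.0664    0.0862    0.1500    0.1098    1.1339    0.0482]
  [  0.0963    0.0618    0.1083    0.1264    0.0815    0.0518    1.0418]
Total output x = L · d:
  x_0 = 1.1273·81 + 0.1506·65 + 0.1144·94 + 0.0990·38 + 0.1744·5 + 0.1215·49 + 0.0669·72 = 127.2535
  x_1 = 0.1696·81 + 1.1629·65 + 0.1742·94 + 0.0802·38 + 0.1586·5 + 0.1479·49 + 0.1375·72 = 126.6850
  x_2 = 0.1628·81 + 0.1254·65 + 1.0829·94 + 0.0487·38 + 0.1554·5 + 0.0504·49 + 0.0566·72 = 132.2993
  x_3 = 0.1454·81 + 0.0534·65 + 0.1532·94 + 1.0545·38 + 0.0860·5 + 0.1070·49 + 0.1370·72 = 85.2572
  x_4 = 0.1422·81 + 0.0832·65 + 0.0848·94 + 0.1488·38 + 1.1374·5 + 0.0970·49 + 0.1331·72 = 50.5672
  x_5 = 0.1151·81 + 0.0664·65 + 0.0862·94 + 0.1500·38 + 0.1098·5 + 1.1339·49 + 0.0482·72 = 87.0194
  x_6 = 0.0963·81 + 0.0618·65 + 0.1083·94 + 0.1264·38 + 0.0815·5 + 0.0518·49 + 1.0418·72 = 104.7606

132.2993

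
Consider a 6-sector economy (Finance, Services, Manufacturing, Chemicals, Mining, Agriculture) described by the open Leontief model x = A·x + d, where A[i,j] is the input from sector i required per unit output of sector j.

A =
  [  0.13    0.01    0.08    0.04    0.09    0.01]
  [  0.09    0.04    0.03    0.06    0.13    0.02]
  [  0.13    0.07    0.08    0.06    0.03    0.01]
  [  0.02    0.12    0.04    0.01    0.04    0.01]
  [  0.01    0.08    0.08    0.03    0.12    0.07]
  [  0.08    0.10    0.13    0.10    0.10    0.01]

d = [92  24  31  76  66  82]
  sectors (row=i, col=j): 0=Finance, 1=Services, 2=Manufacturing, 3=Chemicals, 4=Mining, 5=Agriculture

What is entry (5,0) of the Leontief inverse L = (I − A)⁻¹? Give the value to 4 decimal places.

Form M = I − A:
  [  0.87   -0.01   -0.08   -0.04   -0.09   -0.01]
  [ -0.09    0.96   -0.03   -0.06   -0.13   -0.02]
  [ -0.13   -0.07    0.92   -0.06   -0.03   -0.01]
  [ -0.02   -0.12   -0.04    0.99   -0.04   -0.01]
  [ -0.01   -0.08   -0.08   -0.03    0.88   -0.07]
  [ -0.08   -0.10   -0.13   -0.10   -0.10    0.99]
Leontief inverse L = M⁻¹:
  [  1.1774    0.0431    0.1219    0.0642    0.1366    0.0243]
  [  0.1297    1.0779    0.0713    0.0842    0.1830    0.0376]
  [  0.1829    0.1031    1.1198    0.0861    0.0785    0.0217]
  [  0.0506    0.1423    0.0633    1.0290    0.0774    0.0199]
  [  0.0549    0.1249    0.1264    0.0620    1.1776    0.0882]
  [  0.1429    0.1529    0.1833    0.1352    0.1666    1.0296]
Total output x = L · d:
  x_0 = 1.1774·92 + 0.0431·24 + 0.1219·31 + 0.0642·76 + 0.1366·66 + 0.0243·82 = 129.0169
  x_1 = 0.1297·92 + 1.0779·24 + 0.0713·31 + 0.0842·76 + 0.1830·66 + 0.0376·82 = 61.5746
  x_2 = 0.1829·92 + 0.1031·24 + 1.1198·31 + 0.0861·76 + 0.0785·66 + 0.0217·82 = 67.5125
  x_3 = 0.0506·92 + 0.1423·24 + 0.0633·31 + 1.0290·76 + 0.0774·66 + 0.0199·82 = 94.9669
  x_4 = 0.0549·92 + 0.1249·24 + 0.1264·31 + 0.0620·76 + 1.1776·66 + 0.0882·82 = 101.6363
  x_5 = 0.1429·92 + 0.1529·24 + 0.1833·31 + 0.1352·76 + 0.1666·66 + 1.0296·82 = 128.1977

L[5,0] = 0.1429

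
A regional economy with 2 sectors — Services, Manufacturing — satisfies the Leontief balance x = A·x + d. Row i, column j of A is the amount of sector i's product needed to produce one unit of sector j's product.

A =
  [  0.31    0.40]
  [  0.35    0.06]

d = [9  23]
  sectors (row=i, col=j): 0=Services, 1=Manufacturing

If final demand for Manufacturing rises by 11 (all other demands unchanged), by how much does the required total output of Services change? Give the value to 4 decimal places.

Form M = I − A:
  [  0.69   -0.40]
  [ -0.35    0.94]
Leontief inverse L = M⁻¹:
  [  1.8482    0.7865]
  [  0.6882    1.3567]
Total output x = L · d:
  x_0 = 1.8482·9 + 0.7865·23 = 34.7228
  x_1 = 0.6882·9 + 1.3567·23 = 37.3968
Δx_0 = L[0,1] · Δd_1 = 0.7865 · 11 = 8.6512

8.6512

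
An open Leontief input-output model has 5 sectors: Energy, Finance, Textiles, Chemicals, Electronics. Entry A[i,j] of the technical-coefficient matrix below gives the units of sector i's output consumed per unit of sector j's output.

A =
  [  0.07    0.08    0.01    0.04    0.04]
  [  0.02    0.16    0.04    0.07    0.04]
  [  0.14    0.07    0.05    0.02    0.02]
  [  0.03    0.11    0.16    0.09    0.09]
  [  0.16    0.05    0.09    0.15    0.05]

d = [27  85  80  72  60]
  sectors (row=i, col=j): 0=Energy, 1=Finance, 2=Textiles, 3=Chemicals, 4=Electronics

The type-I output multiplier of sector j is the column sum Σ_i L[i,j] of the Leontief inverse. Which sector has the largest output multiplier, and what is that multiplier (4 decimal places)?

Form M = I − A:
  [  0.93   -0.08   -0.01   -0.04   -0.04]
  [ -0.02    0.84   -0.04   -0.07   -0.04]
  [ -0.14   -0.07    0.95   -0.02   -0.02]
  [ -0.03   -0.11   -0.16    0.91   -0.09]
  [ -0.16   -0.05   -0.09   -0.15    0.95]
Leontief inverse L = M⁻¹:
  [  1.0951    0.1194    0.0335    0.0677    0.0583]
  [  0.0525    1.2200    0.0764    0.1086    0.0655]
  [  0.1718    0.1140    1.0707    0.0463    0.0390]
  [  0.0943    0.1837    0.2129    1.1424    0.1244]
  [  0.2184    0.1241    0.1447    0.2019    1.0892]
Total output x = L · d:
  x_0 = 1.0951·27 + 0.1194·85 + 0.0335·80 + 0.0677·72 + 0.0583·60 = 50.7608
  x_1 = 0.0525·27 + 1.2200·85 + 0.0764·80 + 0.1086·72 + 0.0655·60 = 122.9779
  x_2 = 0.1718·27 + 0.1140·85 + 1.0707·80 + 0.0463·72 + 0.0390·60 = 105.6541
  x_3 = 0.0943·27 + 0.1837·85 + 0.2129·80 + 1.1424·72 + 0.1244·60 = 124.9089
  x_4 = 0.2184·27 + 0.1241·85 + 0.1447·80 + 0.2019·72 + 1.0892·60 = 107.9114
Output multipliers (column sums of L):
  Energy: 1.6320
  Finance: 1.7612
  Textiles: 1.5382
  Chemicals: 1.5668
  Electronics: 1.3763

Finance (1.7612)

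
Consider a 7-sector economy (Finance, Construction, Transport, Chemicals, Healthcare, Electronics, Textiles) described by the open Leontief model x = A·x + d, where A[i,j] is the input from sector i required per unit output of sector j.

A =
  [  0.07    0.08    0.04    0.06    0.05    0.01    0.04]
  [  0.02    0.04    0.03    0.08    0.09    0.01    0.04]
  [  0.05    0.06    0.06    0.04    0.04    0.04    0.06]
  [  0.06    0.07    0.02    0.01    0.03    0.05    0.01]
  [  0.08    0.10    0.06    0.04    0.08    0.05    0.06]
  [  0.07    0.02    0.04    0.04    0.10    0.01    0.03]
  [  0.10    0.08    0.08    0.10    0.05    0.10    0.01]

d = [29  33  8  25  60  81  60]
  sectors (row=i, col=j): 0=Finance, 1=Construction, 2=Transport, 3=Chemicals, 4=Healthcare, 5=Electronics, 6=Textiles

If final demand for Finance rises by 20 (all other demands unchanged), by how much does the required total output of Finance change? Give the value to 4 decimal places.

Form M = I − A:
  [  0.93   -0.08   -0.04   -0.06   -0.05   -0.01   -0.04]
  [ -0.02    0.96   -0.03   -0.08   -0.09   -0.01   -0.04]
  [ -0.05   -0.06    0.94   -0.04   -0.04   -0.04   -0.06]
  [ -0.06   -0.07   -0.02    0.99   -0.03   -0.05   -0.01]
  [ -0.08   -0.10   -0.06   -0.04    0.92   -0.05   -0.06]
  [ -0.07   -0.02   -0.04   -0.04   -0.10    0.99   -0.03]
  [ -0.10   -0.08   -0.08   -0.10   -0.05   -0.10    0.99]
Leontief inverse L = M⁻¹:
  [  1.1029    0.1168    0.0643    0.0895    0.0836    0.0297    0.0600]
  [  0.0515    1.0748    0.0526    0.1040    0.1201    0.0307    0.0580]
  [  0.0846    0.0958    1.0862    0.0703    0.0745    0.0611    0.0802]
  [  0.0827    0.0937    0.0368    1.0315    0.0569    0.0608    0.0251]
  [  0.1258    0.1488    0.0946    0.0811    1.1282    0.0766    0.0883]
  [  0.1030    0.0566    0.0640    0.0653    0.1306    1.0293    0.0501]
  [  0.1475    0.1291    0.1135    0.1380    0.1001    0.1244    1.0394]
Total output x = L · d:
  x_0 = 1.1029·29 + 0.1168·33 + 0.0643·8 + 0.0895·25 + 0.0836·60 + 0.0297·81 + 0.0600·60 = 49.6145
  x_1 = 0.0515·29 + 1.0748·33 + 0.0526·8 + 0.1040·25 + 0.1201·60 + 0.0307·81 + 0.0580·60 = 53.1545
  x_2 = 0.0846·29 + 0.0958·33 + 1.0862·8 + 0.0703·25 + 0.0745·60 + 0.0611·81 + 0.0802·60 = 30.2945
  x_3 = 0.0827·29 + 0.0937·33 + 0.0368·8 + 1.0315·25 + 0.0569·60 + 0.0608·81 + 0.0251·60 = 41.4079
  x_4 = 0.1258·29 + 0.1488·33 + 0.0946·8 + 0.0811·25 + 1.1282·60 + 0.0766·81 + 0.0883·60 = 90.5430
  x_5 = 0.1030·29 + 0.0566·33 + 0.0640·8 + 0.0653·25 + 0.1306·60 + 1.0293·81 + 0.0501·60 = 101.2108
  x_6 = 0.1475·29 + 0.1291·33 + 0.1135·8 + 0.1380·25 + 0.1001·60 + 0.1244·81 + 1.0394·60 = 91.3398
Δx_0 = L[0,0] · Δd_0 = 1.1029 · 20 = 22.0579

22.0579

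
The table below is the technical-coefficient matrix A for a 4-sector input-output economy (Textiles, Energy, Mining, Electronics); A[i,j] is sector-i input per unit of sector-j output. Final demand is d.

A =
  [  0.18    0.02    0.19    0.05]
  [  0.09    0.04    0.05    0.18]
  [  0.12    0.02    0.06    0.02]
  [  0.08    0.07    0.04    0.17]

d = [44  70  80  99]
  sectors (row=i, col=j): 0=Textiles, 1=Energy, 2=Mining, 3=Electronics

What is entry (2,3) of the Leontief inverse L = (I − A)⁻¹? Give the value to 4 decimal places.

L[2,3] = 0.0431

Form M = I − A:
  [  0.82   -0.02   -0.19   -0.05]
  [ -0.09    0.96   -0.05   -0.18]
  [ -0.12   -0.02    0.94   -0.02]
  [ -0.08   -0.07   -0.04    0.83]
Leontief inverse L = M⁻¹:
  [  1.2711    0.0386    0.2629    0.0913]
  [  0.1549    1.0646    0.0983    0.2426]
  [  0.1686    0.0296    1.1013    0.0431]
  [  0.1437    0.0949    0.0867    1.2362]
Total output x = L · d:
  x_0 = 1.2711·44 + 0.0386·70 + 0.2629·80 + 0.0913·99 = 88.6988
  x_1 = 0.1549·44 + 1.0646·70 + 0.0983·80 + 0.2426·99 = 113.2159
  x_2 = 0.1686·44 + 0.0296·70 + 1.1013·80 + 0.0431·99 = 101.8658
  x_3 = 0.1437·44 + 0.0949·70 + 0.0867·80 + 1.2362·99 = 142.2839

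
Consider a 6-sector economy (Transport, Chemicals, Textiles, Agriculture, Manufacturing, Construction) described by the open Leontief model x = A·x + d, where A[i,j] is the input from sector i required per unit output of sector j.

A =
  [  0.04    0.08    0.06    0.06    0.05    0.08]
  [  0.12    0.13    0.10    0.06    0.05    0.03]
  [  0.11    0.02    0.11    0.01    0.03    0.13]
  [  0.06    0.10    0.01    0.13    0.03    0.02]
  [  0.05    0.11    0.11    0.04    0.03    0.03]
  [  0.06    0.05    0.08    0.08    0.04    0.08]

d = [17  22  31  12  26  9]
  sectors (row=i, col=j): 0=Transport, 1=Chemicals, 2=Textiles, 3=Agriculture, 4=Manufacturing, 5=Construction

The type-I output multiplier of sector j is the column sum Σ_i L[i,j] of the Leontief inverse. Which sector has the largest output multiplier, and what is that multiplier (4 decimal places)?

Chemicals (1.8073)

Form M = I − A:
  [  0.96   -0.08   -0.06   -0.06   -0.05   -0.08]
  [ -0.12    0.87   -0.10   -0.06   -0.05   -0.03]
  [ -0.11   -0.02    0.89   -0.01   -0.03   -0.13]
  [ -0.06   -0.10   -0.01    0.87   -0.03   -0.02]
  [ -0.05   -0.11   -0.11   -0.04    0.97   -0.03]
  [ -0.06   -0.05   -0.08   -0.08   -0.04    0.92]
Leontief inverse L = M⁻¹:
  [  1.0879    0.1302    0.1089    0.0996    0.0741    0.1188]
  [  0.1852    1.1981    0.1661    0.1088    0.0833    0.0837]
  [  0.1591    0.0647    1.1656    0.0483    0.0566    0.1835]
  [  0.1042    0.1552    0.0486    1.1748    0.0532    0.0483]
  [  0.1028    0.1594    0.1626    0.0752    1.0548    0.0731]
  [  0.1084    0.0997    0.1288    0.1220    0.0648    1.1226]
Total output x = L · d:
  x_0 = 1.0879·17 + 0.1302·22 + 0.1089·31 + 0.0996·12 + 0.0741·26 + 0.1188·9 = 28.9284
  x_1 = 0.1852·17 + 1.1981·22 + 0.1661·31 + 0.1088·12 + 0.0833·26 + 0.0837·9 = 38.8815
  x_2 = 0.1591·17 + 0.0647·22 + 1.1656·31 + 0.0483·12 + 0.0566·26 + 0.1835·9 = 43.9669
  x_3 = 0.1042·17 + 0.1552·22 + 0.0486·31 + 1.1748·12 + 0.0532·26 + 0.0483·9 = 22.6064
  x_4 = 0.1028·17 + 0.1594·22 + 0.1626·31 + 0.0752·12 + 1.0548·26 + 0.0731·9 = 39.2808
  x_5 = 0.1084·17 + 0.0997·22 + 0.1288·31 + 0.1220·12 + 0.0648·26 + 1.1226·9 = 21.2792
Output multipliers (column sums of L):
  Transport: 1.7475
  Chemicals: 1.8073
  Textiles: 1.7807
  Agriculture: 1.6287
  Manufacturing: 1.3868
  Construction: 1.6301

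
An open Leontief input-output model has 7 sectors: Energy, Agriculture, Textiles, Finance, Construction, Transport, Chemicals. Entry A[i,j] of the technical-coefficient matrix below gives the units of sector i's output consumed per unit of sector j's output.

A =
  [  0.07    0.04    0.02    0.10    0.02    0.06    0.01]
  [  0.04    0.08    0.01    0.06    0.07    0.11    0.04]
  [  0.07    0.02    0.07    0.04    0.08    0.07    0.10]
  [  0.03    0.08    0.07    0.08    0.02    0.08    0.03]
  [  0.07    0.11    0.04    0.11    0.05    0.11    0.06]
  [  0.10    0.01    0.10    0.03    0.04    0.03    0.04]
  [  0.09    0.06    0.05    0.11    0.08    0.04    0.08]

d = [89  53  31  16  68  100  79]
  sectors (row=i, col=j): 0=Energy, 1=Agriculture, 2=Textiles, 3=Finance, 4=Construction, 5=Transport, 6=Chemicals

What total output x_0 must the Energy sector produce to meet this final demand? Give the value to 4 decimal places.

Form M = I − A:
  [  0.93   -0.04   -0.02   -0.10   -0.02   -0.06   -0.01]
  [ -0.04    0.92   -0.01   -0.06   -0.07   -0.11   -0.04]
  [ -0.07   -0.02    0.93   -0.04   -0.08   -0.07   -0.10]
  [ -0.03   -0.08   -0.07    0.92   -0.02   -0.08   -0.03]
  [ -0.07   -0.11   -0.04   -0.11    0.95   -0.11   -0.06]
  [ -0.10   -0.01   -0.10   -0.03   -0.04    0.97   -0.04]
  [ -0.09   -0.06   -0.05   -0.11   -0.08   -0.04    0.92]
Leontief inverse L = M⁻¹:
  [  1.1031    0.0692    0.0489    0.1385    0.0421    0.0971    0.0318]
  [  0.0873    1.1203    0.0478    0.1108    0.1035    0.1597    0.0722]
  [  0.1257    0.0634    1.1123    0.1015    0.1202    0.1231    0.1415]
  [  0.0730    0.1152    0.1068    1.1251    0.0534    0.1267    0.0631]
  [  0.1308    0.1626    0.0895    0.1777    1.0947    0.1760    0.1031]
  [  0.1413    0.0401    0.1311    0.0754    0.0696    1.0707    0.0711]
  [  0.1467    0.1129    0.0946    0.1795    0.1220    0.1036    1.1221]
Total output x = L · d:
  x_0 = 1.1031·89 + 0.0692·53 + 0.0489·31 + 0.1385·16 + 0.0421·68 + 0.0971·100 + 0.0318·79 = 120.6643
  x_1 = 0.0873·89 + 1.1203·53 + 0.0478·31 + 0.1108·16 + 0.1035·68 + 0.1597·100 + 0.0722·79 = 99.1148
  x_2 = 0.1257·89 + 0.0634·53 + 1.1123·31 + 0.1015·16 + 0.1202·68 + 0.1231·100 + 0.1415·79 = 82.3163
  x_3 = 0.0730·89 + 0.1152·53 + 0.1068·31 + 1.1251·16 + 0.0534·68 + 0.1267·100 + 0.0631·79 = 55.2049
  x_4 = 0.1308·89 + 0.1626·53 + 0.0895·31 + 0.1777·16 + 1.0947·68 + 0.1760·100 + 0.1031·79 = 126.0597
  x_5 = 0.1413·89 + 0.0401·53 + 0.1311·31 + 0.0754·16 + 0.0696·68 + 1.0707·100 + 0.0711·79 = 137.3955
  x_6 = 0.1467·89 + 0.1129·53 + 0.0946·31 + 0.1795·16 + 0.1220·68 + 0.1036·100 + 1.1221·79 = 132.1474

120.6643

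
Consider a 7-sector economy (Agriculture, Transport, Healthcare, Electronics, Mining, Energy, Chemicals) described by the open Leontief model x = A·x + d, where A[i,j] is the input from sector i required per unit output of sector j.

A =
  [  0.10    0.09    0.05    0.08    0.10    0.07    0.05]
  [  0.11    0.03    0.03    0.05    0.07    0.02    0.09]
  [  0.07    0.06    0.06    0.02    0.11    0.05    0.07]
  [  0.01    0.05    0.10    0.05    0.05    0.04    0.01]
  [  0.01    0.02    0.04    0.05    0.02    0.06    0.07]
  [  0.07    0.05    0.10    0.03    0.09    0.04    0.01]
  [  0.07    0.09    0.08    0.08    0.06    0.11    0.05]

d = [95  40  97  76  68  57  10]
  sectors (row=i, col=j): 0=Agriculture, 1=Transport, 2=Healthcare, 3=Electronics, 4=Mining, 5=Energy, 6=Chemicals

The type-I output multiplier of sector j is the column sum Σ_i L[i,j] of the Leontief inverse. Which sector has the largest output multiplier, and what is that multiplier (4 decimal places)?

Form M = I − A:
  [  0.90   -0.09   -0.05   -0.08   -0.10   -0.07   -0.05]
  [ -0.11    0.97   -0.03   -0.05   -0.07   -0.02   -0.09]
  [ -0.07   -0.06    0.94   -0.02   -0.11   -0.05   -0.07]
  [ -0.01   -0.05   -0.10    0.95   -0.05   -0.04   -0.01]
  [ -0.01   -0.02   -0.04   -0.05    0.98   -0.06   -0.07]
  [ -0.07   -0.05   -0.10   -0.03   -0.09    0.96   -0.01]
  [ -0.07   -0.09   -0.08   -0.08   -0.06   -0.11    0.95]
Leontief inverse L = M⁻¹:
  [  1.1565    0.1390    0.1074    0.1275    0.1634    0.1194    0.0966]
  [  0.1537    1.0717    0.0743    0.0897    0.1186    0.0629    0.1255]
  [  0.1166    0.1007    1.1058    0.0592    0.1616    0.0934    0.1107]
  [  0.0405    0.0759    0.1326    1.0727    0.0875    0.0659    0.0375]
  [  0.0377    0.0464    0.0730    0.0730    1.0530    0.0868    0.0910]
  [  0.1106    0.0846    0.1393    0.0618    0.1377    1.0752    0.0462]
  [  0.1282    0.1394    0.1400    0.1250    0.1267    0.1582    1.0952]
Total output x = L · d:
  x_0 = 1.1565·95 + 0.1390·40 + 0.1074·97 + 0.1275·76 + 0.1634·68 + 0.1194·57 + 0.0966·10 = 154.4112
  x_1 = 0.1537·95 + 1.0717·40 + 0.0743·97 + 0.0897·76 + 0.1186·68 + 0.0629·57 + 0.1255·10 = 84.4135
  x_2 = 0.1166·95 + 0.1007·40 + 1.1058·97 + 0.0592·76 + 0.1616·68 + 0.0934·57 + 0.1107·10 = 144.2869
  x_3 = 0.0405·95 + 0.0759·40 + 0.1326·97 + 1.0727·76 + 0.0875·68 + 0.0659·57 + 0.0375·10 = 111.3612
  x_4 = 0.0377·95 + 0.0464·40 + 0.0730·97 + 0.0730·76 + 1.0530·68 + 0.0868·57 + 0.0910·10 = 95.5349
  x_5 = 0.1106·95 + 0.0846·40 + 0.1393·97 + 0.0618·76 + 0.1377·68 + 1.0752·57 + 0.0462·10 = 103.2201
  x_6 = 0.1282·95 + 0.1394·40 + 0.1400·97 + 0.1250·76 + 0.1267·68 + 0.1582·57 + 1.0952·10 = 69.4149
Output multipliers (column sums of L):
  Agriculture: 1.7439
  Transport: 1.6578
  Healthcare: 1.7725
  Electronics: 1.6088
  Mining: 1.8486
  Energy: 1.6619
  Chemicals: 1.6027

Mining (1.8486)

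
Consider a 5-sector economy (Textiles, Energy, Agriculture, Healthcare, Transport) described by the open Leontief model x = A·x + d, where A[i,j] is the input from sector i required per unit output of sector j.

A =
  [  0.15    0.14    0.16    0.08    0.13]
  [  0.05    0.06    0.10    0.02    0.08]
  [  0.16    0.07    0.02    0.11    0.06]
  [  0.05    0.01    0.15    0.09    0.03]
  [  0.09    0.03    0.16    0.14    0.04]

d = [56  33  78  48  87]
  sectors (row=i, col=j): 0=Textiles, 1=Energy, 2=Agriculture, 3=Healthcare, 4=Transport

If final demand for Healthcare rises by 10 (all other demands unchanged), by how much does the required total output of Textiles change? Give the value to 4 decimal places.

1.8618

Form M = I − A:
  [  0.85   -0.14   -0.16   -0.08   -0.13]
  [ -0.05    0.94   -0.10   -0.02   -0.08]
  [ -0.16   -0.07    0.98   -0.11   -0.06]
  [ -0.05   -0.01   -0.15    0.91   -0.03]
  [ -0.09   -0.03   -0.16   -0.14    0.96]
Leontief inverse L = M⁻¹:
  [  1.2789    0.2213    0.2951    0.1862    0.2159]
  [  0.1115    1.0969    0.1605    0.0716    0.1188]
  [  0.2410    0.1249    1.1190    0.1774    0.1185]
  [  0.1172    0.0475    0.2107    1.1463    0.0688]
  [  0.1806    0.0828    0.2499    0.2164    1.0954]
Total output x = L · d:
  x_0 = 1.2789·56 + 0.2213·33 + 0.2951·78 + 0.1862·48 + 0.2159·87 = 129.6565
  x_1 = 0.1115·56 + 1.0969·33 + 0.1605·78 + 0.0716·48 + 0.1188·87 = 68.7330
  x_2 = 0.2410·56 + 0.1249·33 + 1.1190·78 + 0.1774·48 + 0.1185·87 = 123.7254
  x_3 = 0.1172·56 + 0.0475·33 + 0.2107·78 + 1.1463·48 + 0.0688·87 = 85.5712
  x_4 = 0.1806·56 + 0.0828·33 + 0.2499·78 + 0.2164·48 + 1.0954·87 = 138.0282
Δx_0 = L[0,3] · Δd_3 = 0.1862 · 10 = 1.8618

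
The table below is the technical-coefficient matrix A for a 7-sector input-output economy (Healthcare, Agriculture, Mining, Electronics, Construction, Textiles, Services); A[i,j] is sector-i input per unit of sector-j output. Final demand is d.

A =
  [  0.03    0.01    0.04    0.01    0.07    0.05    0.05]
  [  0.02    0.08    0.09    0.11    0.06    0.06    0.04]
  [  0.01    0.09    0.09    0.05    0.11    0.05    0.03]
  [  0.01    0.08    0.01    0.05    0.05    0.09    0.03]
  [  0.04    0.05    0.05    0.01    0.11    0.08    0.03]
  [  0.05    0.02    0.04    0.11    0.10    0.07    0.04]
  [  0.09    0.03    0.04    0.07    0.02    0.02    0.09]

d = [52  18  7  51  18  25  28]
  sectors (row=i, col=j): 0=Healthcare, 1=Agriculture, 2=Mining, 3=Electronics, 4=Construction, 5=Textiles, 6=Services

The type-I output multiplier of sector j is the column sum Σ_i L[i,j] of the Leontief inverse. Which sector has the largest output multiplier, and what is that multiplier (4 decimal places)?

Form M = I − A:
  [  0.97   -0.01   -0.04   -0.01   -0.07   -0.05   -0.05]
  [ -0.02    0.92   -0.09   -0.11   -0.06   -0.06   -0.04]
  [ -0.01   -0.09    0.91   -0.05   -0.11   -0.05   -0.03]
  [ -0.01   -0.08   -0.01    0.95   -0.05   -0.09   -0.03]
  [ -0.04   -0.05   -0.05   -0.01    0.89   -0.08   -0.03]
  [ -0.05   -0.02   -0.04   -0.11   -0.10    0.93   -0.04]
  [ -0.09   -0.03   -0.04   -0.07   -0.02   -0.02    0.91]
Leontief inverse L = M⁻¹:
  [  1.0470    0.0297    0.0613    0.0325    0.1037    0.0751    0.0686]
  [  0.0431    1.1247    0.1292    0.1564    0.1177    0.1086    0.0699]
  [  0.0326    0.1321    1.1304    0.0922    0.1684    0.0957    0.0577]
  [  0.0287    0.1077    0.0366    1.0865    0.0902    0.1245    0.0518]
  [  0.0620    0.0800    0.0825    0.0442    1.1611    0.1183    0.0546]
  [  0.0735    0.0553    0.0707    0.1467    0.1533    1.1154    0.0677]
  [  0.1116    0.0571    0.0662    0.1002    0.0574    0.0519    1.1172]
Total output x = L · d:
  x_0 = 1.0470·52 + 0.0297·18 + 0.0613·7 + 0.0325·51 + 0.1037·18 + 0.0751·25 + 0.0686·28 = 62.7345
  x_1 = 0.0431·52 + 1.1247·18 + 0.1292·7 + 0.1564·51 + 0.1177·18 + 0.1086·25 + 0.0699·28 = 38.1573
  x_2 = 0.0326·52 + 0.1321·18 + 1.1304·7 + 0.0922·51 + 0.1684·18 + 0.0957·25 + 0.0577·28 = 23.7249
  x_3 = 0.0287·52 + 0.1077·18 + 0.0366·7 + 1.0865·51 + 0.0902·18 + 0.1245·25 + 0.0518·28 = 65.2858
  x_4 = 0.0620·52 + 0.0800·18 + 0.0825·7 + 0.0442·51 + 1.1611·18 + 0.1183·25 + 0.0546·28 = 32.8802
  x_5 = 0.0735·52 + 0.0553·18 + 0.0707·7 + 0.1467·51 + 0.1533·18 + 1.1154·25 + 0.0677·28 = 45.3322
  x_6 = 0.1116·52 + 0.0571·18 + 0.0662·7 + 0.1002·51 + 0.0574·18 + 0.0519·25 + 1.1172·28 = 46.0155
Output multipliers (column sums of L):
  Healthcare: 1.3985
  Agriculture: 1.5865
  Mining: 1.5769
  Electronics: 1.6588
  Construction: 1.8519
  Textiles: 1.6894
  Services: 1.4875

Construction (1.8519)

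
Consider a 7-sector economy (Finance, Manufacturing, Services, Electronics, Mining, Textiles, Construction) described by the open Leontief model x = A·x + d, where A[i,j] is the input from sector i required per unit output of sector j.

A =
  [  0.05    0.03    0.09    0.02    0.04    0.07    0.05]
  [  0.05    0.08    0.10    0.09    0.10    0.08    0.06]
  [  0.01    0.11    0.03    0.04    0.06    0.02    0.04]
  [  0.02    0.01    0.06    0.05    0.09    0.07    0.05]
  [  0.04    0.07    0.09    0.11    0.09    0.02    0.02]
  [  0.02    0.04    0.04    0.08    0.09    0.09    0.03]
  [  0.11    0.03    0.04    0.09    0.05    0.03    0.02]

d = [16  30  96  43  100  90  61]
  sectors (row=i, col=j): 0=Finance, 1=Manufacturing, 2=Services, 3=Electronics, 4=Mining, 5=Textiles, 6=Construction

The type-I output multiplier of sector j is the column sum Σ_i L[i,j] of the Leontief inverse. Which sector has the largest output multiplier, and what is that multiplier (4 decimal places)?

Form M = I − A:
  [  0.95   -0.03   -0.09   -0.02   -0.04   -0.07   -0.05]
  [ -0.05    0.92   -0.10   -0.09   -0.10   -0.08   -0.06]
  [ -0.01   -0.11    0.97   -0.04   -0.06   -0.02   -0.04]
  [ -0.02   -0.01   -0.06    0.95   -0.09   -0.07   -0.05]
  [ -0.04   -0.07   -0.09   -0.11    0.91   -0.02   -0.02]
  [ -0.02   -0.04   -0.04   -0.08   -0.09    0.91   -0.03]
  [ -0.11   -0.03   -0.04   -0.09   -0.05   -0.03    0.98]
Leontief inverse L = M⁻¹:
  [  1.0723    0.0633    0.1243    0.0584    0.0818    0.0994    0.0714]
  [  0.0856    1.1323    0.1595    0.1556    0.1721    0.1285    0.0956]
  [  0.0329    0.1417    1.0678    0.0810    0.1037    0.0490    0.0617]
  [  0.0420    0.0414    0.0951    1.0919    0.1342    0.0982    0.0700]
  [  0.0659    0.1118    0.1384    0.1601    1.1474    0.0571    0.0492]
  [  0.0434    0.0740    0.0814    0.1277    0.1423    1.1253    0.0539]
  [  0.1329    0.0593    0.0807    0.1270    0.0939    0.0635    1.0445]
Total output x = L · d:
  x_0 = 1.0723·16 + 0.0633·30 + 0.1243·96 + 0.0584·43 + 0.0818·100 + 0.0994·90 + 0.0714·61 = 54.9813
  x_1 = 0.0856·16 + 1.1323·30 + 0.1595·96 + 0.1556·43 + 0.1721·100 + 0.1285·90 + 0.0956·61 = 91.9453
  x_2 = 0.0329·16 + 0.1417·30 + 1.0678·96 + 0.0810·43 + 0.1037·100 + 0.0490·90 + 0.0617·61 = 129.3090
  x_3 = 0.0420·16 + 0.0414·30 + 0.0951·96 + 1.0919·43 + 0.1342·100 + 0.0982·90 + 0.0700·61 = 84.5225
  x_4 = 0.0659·16 + 0.1118·30 + 0.1384·96 + 0.1601·43 + 1.1474·100 + 0.0571·90 + 0.0492·61 = 147.4610
  x_5 = 0.0434·16 + 0.0740·30 + 0.0814·96 + 0.1277·43 + 0.1423·100 + 1.1253·90 + 0.0539·61 = 135.0120
  x_6 = 0.1329·16 + 0.0593·30 + 0.0807·96 + 0.1270·43 + 0.0939·100 + 0.0635·90 + 1.0445·61 = 95.9276
Output multipliers (column sums of L):
  Finance: 1.4750
  Manufacturing: 1.6239
  Services: 1.7471
  Electronics: 1.8017
  Mining: 1.8754
  Textiles: 1.6210
  Construction: 1.4462

Mining (1.8754)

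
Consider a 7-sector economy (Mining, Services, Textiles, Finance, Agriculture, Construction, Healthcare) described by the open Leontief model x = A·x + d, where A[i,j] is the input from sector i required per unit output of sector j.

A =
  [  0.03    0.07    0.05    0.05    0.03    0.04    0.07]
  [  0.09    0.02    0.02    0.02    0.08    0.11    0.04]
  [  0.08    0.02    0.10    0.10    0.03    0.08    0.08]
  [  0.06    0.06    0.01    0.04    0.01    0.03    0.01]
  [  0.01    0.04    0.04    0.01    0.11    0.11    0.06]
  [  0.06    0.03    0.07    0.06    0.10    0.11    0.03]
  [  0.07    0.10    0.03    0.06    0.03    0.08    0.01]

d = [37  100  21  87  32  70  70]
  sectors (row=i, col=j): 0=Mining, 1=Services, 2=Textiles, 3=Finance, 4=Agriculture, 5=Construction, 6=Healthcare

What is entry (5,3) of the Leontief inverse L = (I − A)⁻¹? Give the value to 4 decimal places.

L[5,3] = 0.0966

Form M = I − A:
  [  0.97   -0.07   -0.05   -0.05   -0.03   -0.04   -0.07]
  [ -0.09    0.98   -0.02   -0.02   -0.08   -0.11   -0.04]
  [ -0.08   -0.02    0.90   -0.10   -0.03   -0.08   -0.08]
  [ -0.06   -0.06   -0.01    0.96   -0.01   -0.03   -0.01]
  [ -0.01   -0.04   -0.04   -0.01    0.89   -0.11   -0.06]
  [ -0.06   -0.03   -0.07   -0.06   -0.10    0.89   -0.03]
  [ -0.07   -0.10   -0.03   -0.06   -0.03   -0.08    0.99]
Leontief inverse L = M⁻¹:
  [  1.0633    0.0966    0.0744    0.0768    0.0605    0.0848    0.0921]
  [  0.1209    1.0499    0.0509    0.0491    0.1213    0.1625    0.0678]
  [  0.1257    0.0596    1.1386    0.1429    0.0690    0.1389    0.1131]
  [  0.0800    0.0763    0.0244    1.0554    0.0294    0.0567    0.0249]
  [  0.0433    0.0682    0.0718    0.0392    1.1560    0.1689    0.0872]
  [  0.0995    0.0637    0.1079    0.0966    0.1477    1.1729    0.0638]
  [  0.1054    0.1265    0.0573    0.0877    0.0674    0.1299    1.0362]
Total output x = L · d:
  x_0 = 1.0633·37 + 0.0966·100 + 0.0744·21 + 0.0768·87 + 0.0605·32 + 0.0848·70 + 0.0921·70 = 71.5726
  x_1 = 0.1209·37 + 1.0499·100 + 0.0509·21 + 0.0491·87 + 0.1213·32 + 0.1625·70 + 0.0678·70 = 134.8136
  x_2 = 0.1257·37 + 0.0596·100 + 1.1386·21 + 0.1429·87 + 0.0690·32 + 0.1389·70 + 0.1131·70 = 66.8012
  x_3 = 0.0800·37 + 0.0763·100 + 0.0244·21 + 1.0554·87 + 0.0294·32 + 0.0567·70 + 0.0249·70 = 109.5685
  x_4 = 0.0433·37 + 0.0682·100 + 0.0718·21 + 0.0392·87 + 1.1560·32 + 0.1689·70 + 0.0872·70 = 68.2555
  x_5 = 0.0995·37 + 0.0637·100 + 0.1079·21 + 0.0966·87 + 0.1477·32 + 1.1729·70 + 0.0638·70 = 112.0108
  x_6 = 0.1054·37 + 0.1265·100 + 0.0573·21 + 0.0877·87 + 0.0674·32 + 0.1299·70 + 1.0362·70 = 109.1698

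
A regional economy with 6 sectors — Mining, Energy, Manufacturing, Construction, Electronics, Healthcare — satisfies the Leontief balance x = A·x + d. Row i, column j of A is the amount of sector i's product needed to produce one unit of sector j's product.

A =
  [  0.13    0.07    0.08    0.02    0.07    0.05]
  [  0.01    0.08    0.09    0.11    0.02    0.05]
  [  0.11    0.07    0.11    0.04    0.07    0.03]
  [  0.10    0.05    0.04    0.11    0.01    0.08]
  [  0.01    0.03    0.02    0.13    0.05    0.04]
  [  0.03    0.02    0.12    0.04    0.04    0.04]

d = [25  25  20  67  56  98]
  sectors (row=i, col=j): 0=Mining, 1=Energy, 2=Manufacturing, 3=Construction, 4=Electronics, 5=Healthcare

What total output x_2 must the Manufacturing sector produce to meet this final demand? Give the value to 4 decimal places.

Form M = I − A:
  [  0.87   -0.07   -0.08   -0.02   -0.07   -0.05]
  [ -0.01    0.92   -0.09   -0.11   -0.02   -0.05]
  [ -0.11   -0.07    0.89   -0.04   -0.07   -0.03]
  [ -0.10   -0.05   -0.04    0.89   -0.01   -0.08]
  [ -0.01   -0.03   -0.02   -0.13    0.95   -0.04]
  [ -0.03   -0.02   -0.12   -0.04   -0.04    0.96]
Leontief inverse L = M⁻¹:
  [  1.1789    0.1084    0.1331    0.0646    0.1030    0.0809]
  [  0.0509    1.1127    0.1357    0.1545    0.0421    0.0795]
  [  0.1618    0.1104    1.1639    0.0875    0.1035    0.0622]
  [  0.1490    0.0844    0.0897    1.1517    0.0362    0.1124]
  [  0.0406    0.0521    0.0491    0.1680    1.0648    0.0647]
  [  0.0660    0.0461    0.1583    0.0712    0.0629    1.0610]
Total output x = L · d:
  x_0 = 1.1789·25 + 0.1084·25 + 0.1331·20 + 0.0646·67 + 0.1030·56 + 0.0809·98 = 52.8666
  x_1 = 0.0509·25 + 1.1127·25 + 0.1357·20 + 0.1545·67 + 0.0421·56 + 0.0795·98 = 52.3033
  x_2 = 0.1618·25 + 0.1104·25 + 1.1639·20 + 0.0875·67 + 0.1035·56 + 0.0622·98 = 47.8364
  x_3 = 0.1490·25 + 0.0844·25 + 0.0897·20 + 1.1517·67 + 0.0362·56 + 0.1124·98 = 97.8422
  x_4 = 0.0406·25 + 0.0521·25 + 0.0491·20 + 0.1680·67 + 1.0648·56 + 0.0647·98 = 80.5299
  x_5 = 0.0660·25 + 0.0461·25 + 0.1583·20 + 0.0712·67 + 0.0629·56 + 1.0610·98 = 118.2368

47.8364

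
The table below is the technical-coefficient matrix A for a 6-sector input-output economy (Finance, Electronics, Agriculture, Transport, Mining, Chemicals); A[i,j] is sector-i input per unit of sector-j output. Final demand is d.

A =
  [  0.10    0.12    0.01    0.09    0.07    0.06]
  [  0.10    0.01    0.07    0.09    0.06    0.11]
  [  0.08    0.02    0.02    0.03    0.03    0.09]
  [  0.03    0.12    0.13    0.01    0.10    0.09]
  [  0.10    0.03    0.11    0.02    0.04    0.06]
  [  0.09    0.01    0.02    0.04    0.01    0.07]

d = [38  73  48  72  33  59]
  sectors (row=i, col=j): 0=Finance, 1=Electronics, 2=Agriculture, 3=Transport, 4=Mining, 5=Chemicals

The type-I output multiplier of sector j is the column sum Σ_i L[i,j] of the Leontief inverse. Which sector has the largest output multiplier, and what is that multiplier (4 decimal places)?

Finance (1.8039)

Form M = I − A:
  [  0.90   -0.12   -0.01   -0.09   -0.07   -0.06]
  [ -0.10    0.99   -0.07   -0.09   -0.06   -0.11]
  [ -0.08   -0.02    0.98   -0.03   -0.03   -0.09]
  [ -0.03   -0.12   -0.13    0.99   -0.10   -0.09]
  [ -0.10   -0.03   -0.11   -0.02    0.96   -0.06]
  [ -0.09   -0.01   -0.02   -0.04   -0.01    0.93]
Leontief inverse L = M⁻¹:
  [  1.1627    0.1623    0.0555    0.1292    0.1114    0.1193]
  [  0.1571    1.0505    0.1067    0.1215    0.0948    0.1626]
  [  0.1169    0.0442    1.0398    0.0521    0.0505    0.1217]
  [  0.0958    0.1473    0.1681    1.0460    0.1320    0.1496]
  [  0.1491    0.0601    0.1341    0.0488    1.0666    0.1032]
  [  0.1224    0.0349    0.0376    0.0604    0.0300    1.0987]
Total output x = L · d:
  x_0 = 1.1627·38 + 0.1623·73 + 0.0555·48 + 0.1292·72 + 0.1114·33 + 0.1193·59 = 78.7094
  x_1 = 0.1571·38 + 1.0505·73 + 0.1067·48 + 0.1215·72 + 0.0948·33 + 0.1626·59 = 109.2486
  x_2 = 0.1169·38 + 0.0442·73 + 1.0398·48 + 0.0521·72 + 0.0505·33 + 0.1217·59 = 70.1783
  x_3 = 0.0958·38 + 0.1473·73 + 0.1681·48 + 1.0460·72 + 0.1320·33 + 0.1496·59 = 110.9584
  x_4 = 0.1491·38 + 0.0601·73 + 0.1341·48 + 0.0488·72 + 1.0666·33 + 0.1032·59 = 61.2891
  x_5 = 0.1224·38 + 0.0349·73 + 0.0376·48 + 0.0604·72 + 0.0300·33 + 1.0987·59 = 79.1733
Output multipliers (column sums of L):
  Finance: 1.8039
  Electronics: 1.4994
  Agriculture: 1.5419
  Transport: 1.4580
  Mining: 1.4853
  Chemicals: 1.7551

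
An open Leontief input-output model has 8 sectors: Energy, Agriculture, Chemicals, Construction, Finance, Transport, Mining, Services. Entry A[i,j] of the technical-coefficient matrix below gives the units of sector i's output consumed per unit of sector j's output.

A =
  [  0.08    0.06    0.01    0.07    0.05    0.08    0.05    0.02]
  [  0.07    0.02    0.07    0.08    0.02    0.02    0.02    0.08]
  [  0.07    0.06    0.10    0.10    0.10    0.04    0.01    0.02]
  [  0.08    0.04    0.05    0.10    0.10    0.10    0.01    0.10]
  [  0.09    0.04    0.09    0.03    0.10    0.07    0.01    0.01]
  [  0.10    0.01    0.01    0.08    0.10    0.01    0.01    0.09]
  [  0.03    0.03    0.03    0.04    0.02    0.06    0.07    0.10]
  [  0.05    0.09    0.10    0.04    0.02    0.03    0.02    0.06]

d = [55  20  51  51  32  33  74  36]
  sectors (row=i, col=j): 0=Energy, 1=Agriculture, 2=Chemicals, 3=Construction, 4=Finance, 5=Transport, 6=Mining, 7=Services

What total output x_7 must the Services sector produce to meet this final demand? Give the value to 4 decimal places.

67.1864

Form M = I − A:
  [  0.92   -0.06   -0.01   -0.07   -0.05   -0.08   -0.05   -0.02]
  [ -0.07    0.98   -0.07   -0.08   -0.02   -0.02   -0.02   -0.08]
  [ -0.07   -0.06    0.90   -0.10   -0.10   -0.04   -0.01   -0.02]
  [ -0.08   -0.04   -0.05    0.90   -0.10   -0.10   -0.01   -0.10]
  [ -0.09   -0.04   -0.09   -0.03    0.90   -0.07   -0.01   -0.01]
  [ -0.10   -0.01   -0.01   -0.08   -0.10    0.99   -0.01   -0.09]
  [ -0.03   -0.03   -0.03   -0.04   -0.02   -0.06    0.93   -0.10]
  [ -0.05   -0.09   -0.10   -0.04   -0.02   -0.03   -0.02    0.94]
Leontief inverse L = M⁻¹:
  [  1.1369    0.0910    0.0475    0.1219    0.1005    0.1212    0.0687    0.0659]
  [  0.1208    1.0553    0.1124    0.1301    0.0671    0.0593    0.0357    0.1188]
  [  0.1414    0.1012    1.1563    0.1666    0.1695    0.0928    0.0283    0.0676]
  [  0.1610    0.0888    0.1117    1.1721    0.1752    0.1568    0.0313    0.1583]
  [  0.1527    0.0749    0.1357    0.0856    1.1601    0.1131    0.0269    0.0477]
  [  0.1561    0.0476    0.0544    0.1281    0.1507    1.0550    0.0271    0.1277]
  [  0.0766    0.0622    0.0695    0.0842    0.0604    0.0932    1.0871    0.1426]
  [  0.1038    0.1249    0.1472    0.0942    0.0680    0.0667    0.0360    1.1008]
Total output x = L · d:
  x_0 = 1.1369·55 + 0.0910·20 + 0.0475·51 + 0.1219·51 + 0.1005·32 + 0.1212·33 + 0.0687·74 + 0.0659·36 = 87.6590
  x_1 = 0.1208·55 + 1.0553·20 + 0.1124·51 + 0.1301·51 + 0.0671·32 + 0.0593·33 + 0.0357·74 + 0.1188·36 = 51.1403
  x_2 = 0.1414·55 + 0.1012·20 + 1.1563·51 + 0.1666·51 + 0.1695·32 + 0.0928·33 + 0.0283·74 + 0.0676·36 = 90.2841
  x_3 = 0.1610·55 + 0.0888·20 + 0.1117·51 + 1.1721·51 + 0.1752·32 + 0.1568·33 + 0.0313·74 + 0.1583·36 = 94.9036
  x_4 = 0.1527·55 + 0.0749·20 + 0.1357·51 + 0.0856·51 + 1.1601·32 + 0.1131·33 + 0.0269·74 + 0.0477·36 = 65.7490
  x_5 = 0.1561·55 + 0.0476·20 + 0.0544·51 + 0.1281·51 + 0.1507·32 + 1.0550·33 + 0.0271·74 + 0.1277·36 = 65.0837
  x_6 = 0.0766·55 + 0.0622·20 + 0.0695·51 + 0.0842·51 + 0.0604·32 + 0.0932·33 + 1.0871·74 + 0.1426·36 = 103.8788
  x_7 = 0.1038·55 + 0.1249·20 + 0.1472·51 + 0.0942·51 + 0.0680·32 + 0.0667·33 + 0.0360·74 + 1.1008·36 = 67.1864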